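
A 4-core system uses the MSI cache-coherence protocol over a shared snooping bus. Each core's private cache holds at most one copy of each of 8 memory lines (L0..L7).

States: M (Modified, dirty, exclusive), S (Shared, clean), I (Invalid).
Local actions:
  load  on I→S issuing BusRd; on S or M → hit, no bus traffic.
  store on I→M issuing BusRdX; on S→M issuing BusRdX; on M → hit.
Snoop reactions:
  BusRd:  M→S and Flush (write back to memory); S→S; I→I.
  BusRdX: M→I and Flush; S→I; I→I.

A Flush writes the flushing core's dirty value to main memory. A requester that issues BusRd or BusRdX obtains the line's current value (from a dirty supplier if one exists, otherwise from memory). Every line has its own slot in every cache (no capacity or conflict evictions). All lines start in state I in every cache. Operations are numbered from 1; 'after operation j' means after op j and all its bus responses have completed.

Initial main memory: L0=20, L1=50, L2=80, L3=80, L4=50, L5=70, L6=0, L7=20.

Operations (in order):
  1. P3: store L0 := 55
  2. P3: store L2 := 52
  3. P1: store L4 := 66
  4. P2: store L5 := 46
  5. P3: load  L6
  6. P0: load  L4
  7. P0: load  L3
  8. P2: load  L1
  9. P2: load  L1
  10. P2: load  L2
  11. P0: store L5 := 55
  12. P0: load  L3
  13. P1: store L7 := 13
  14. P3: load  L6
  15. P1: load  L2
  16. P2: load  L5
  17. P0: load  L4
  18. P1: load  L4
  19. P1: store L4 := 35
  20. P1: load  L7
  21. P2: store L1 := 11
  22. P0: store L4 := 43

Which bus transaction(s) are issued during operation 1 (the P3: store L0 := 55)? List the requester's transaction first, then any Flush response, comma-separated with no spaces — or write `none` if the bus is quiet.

step 1: P3: store L0 := 55  ⟶  IIIM  (L0)  txn=BusRdX  M[L0]=20
step 2: P3: store L2 := 52  ⟶  IIIM  (L2)  txn=BusRdX  M[L2]=80
step 3: P1: store L4 := 66  ⟶  IMII  (L4)  txn=BusRdX  M[L4]=50
step 4: P2: store L5 := 46  ⟶  IIMI  (L5)  txn=BusRdX  M[L5]=70
step 5: P3: load  L6  ⟶  IIIS  (L6)  txn=BusRd  M[L6]=0
step 6: P0: load  L4  ⟶  SSII  (L4)  txn=BusRd+Flush  M[L4]=66
step 7: P0: load  L3  ⟶  SIII  (L3)  txn=BusRd  M[L3]=80
step 8: P2: load  L1  ⟶  IISI  (L1)  txn=BusRd  M[L1]=50
step 9: P2: load  L1  ⟶  IISI  (L1)  txn=∅  M[L1]=50
step 10: P2: load  L2  ⟶  IISS  (L2)  txn=BusRd+Flush  M[L2]=52
step 11: P0: store L5 := 55  ⟶  MIII  (L5)  txn=BusRdX+Flush  M[L5]=46
step 12: P0: load  L3  ⟶  SIII  (L3)  txn=∅  M[L3]=80
step 13: P1: store L7 := 13  ⟶  IMII  (L7)  txn=BusRdX  M[L7]=20
step 14: P3: load  L6  ⟶  IIIS  (L6)  txn=∅  M[L6]=0
step 15: P1: load  L2  ⟶  ISSS  (L2)  txn=BusRd  M[L2]=52
step 16: P2: load  L5  ⟶  SISI  (L5)  txn=BusRd+Flush  M[L5]=55
step 17: P0: load  L4  ⟶  SSII  (L4)  txn=∅  M[L4]=66
step 18: P1: load  L4  ⟶  SSII  (L4)  txn=∅  M[L4]=66
step 19: P1: store L4 := 35  ⟶  IMII  (L4)  txn=BusRdX  M[L4]=66
step 20: P1: load  L7  ⟶  IMII  (L7)  txn=∅  M[L7]=20
step 21: P2: store L1 := 11  ⟶  IIMI  (L1)  txn=BusRdX  M[L1]=50
step 22: P0: store L4 := 43  ⟶  MIII  (L4)  txn=BusRdX+Flush  M[L4]=35

bus = BusRdX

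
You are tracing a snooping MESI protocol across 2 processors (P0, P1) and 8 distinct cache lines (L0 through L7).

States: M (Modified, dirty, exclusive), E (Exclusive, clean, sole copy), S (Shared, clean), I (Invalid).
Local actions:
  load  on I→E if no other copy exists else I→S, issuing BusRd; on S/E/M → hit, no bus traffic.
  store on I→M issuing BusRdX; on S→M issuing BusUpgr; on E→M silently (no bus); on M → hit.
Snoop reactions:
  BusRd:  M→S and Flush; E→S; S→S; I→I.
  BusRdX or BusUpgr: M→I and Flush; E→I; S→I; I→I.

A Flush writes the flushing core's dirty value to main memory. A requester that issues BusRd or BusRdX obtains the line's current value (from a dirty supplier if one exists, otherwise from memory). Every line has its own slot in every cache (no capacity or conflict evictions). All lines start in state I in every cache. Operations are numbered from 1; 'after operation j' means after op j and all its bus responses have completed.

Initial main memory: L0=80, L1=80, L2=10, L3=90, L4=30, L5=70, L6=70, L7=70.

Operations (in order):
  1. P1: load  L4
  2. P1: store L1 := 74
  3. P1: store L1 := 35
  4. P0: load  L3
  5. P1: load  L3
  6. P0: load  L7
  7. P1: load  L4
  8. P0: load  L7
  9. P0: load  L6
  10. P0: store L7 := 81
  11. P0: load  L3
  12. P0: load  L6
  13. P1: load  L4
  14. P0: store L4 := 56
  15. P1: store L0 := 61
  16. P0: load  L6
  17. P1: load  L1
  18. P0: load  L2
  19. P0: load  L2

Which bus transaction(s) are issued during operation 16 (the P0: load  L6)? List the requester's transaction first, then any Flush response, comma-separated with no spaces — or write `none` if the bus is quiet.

bus = none

1. P1: load  L4  bus=[BusRd]  L4: P0=I P1=E  mem[L4]=30
2. P1: store L1 := 74  bus=[BusRdX]  L1: P0=I P1=M  mem[L1]=80
3. P1: store L1 := 35  bus=[-]  L1: P0=I P1=M  mem[L1]=80
4. P0: load  L3  bus=[BusRd]  L3: P0=E P1=I  mem[L3]=90
5. P1: load  L3  bus=[BusRd]  L3: P0=S P1=S  mem[L3]=90
6. P0: load  L7  bus=[BusRd]  L7: P0=E P1=I  mem[L7]=70
7. P1: load  L4  bus=[-]  L4: P0=I P1=E  mem[L4]=30
8. P0: load  L7  bus=[-]  L7: P0=E P1=I  mem[L7]=70
9. P0: load  L6  bus=[BusRd]  L6: P0=E P1=I  mem[L6]=70
10. P0: store L7 := 81  bus=[-]  L7: P0=M P1=I  mem[L7]=70
11. P0: load  L3  bus=[-]  L3: P0=S P1=S  mem[L3]=90
12. P0: load  L6  bus=[-]  L6: P0=E P1=I  mem[L6]=70
13. P1: load  L4  bus=[-]  L4: P0=I P1=E  mem[L4]=30
14. P0: store L4 := 56  bus=[BusRdX]  L4: P0=M P1=I  mem[L4]=30
15. P1: store L0 := 61  bus=[BusRdX]  L0: P0=I P1=M  mem[L0]=80
16. P0: load  L6  bus=[-]  L6: P0=E P1=I  mem[L6]=70
17. P1: load  L1  bus=[-]  L1: P0=I P1=M  mem[L1]=80
18. P0: load  L2  bus=[BusRd]  L2: P0=E P1=I  mem[L2]=10
19. P0: load  L2  bus=[-]  L2: P0=E P1=I  mem[L2]=10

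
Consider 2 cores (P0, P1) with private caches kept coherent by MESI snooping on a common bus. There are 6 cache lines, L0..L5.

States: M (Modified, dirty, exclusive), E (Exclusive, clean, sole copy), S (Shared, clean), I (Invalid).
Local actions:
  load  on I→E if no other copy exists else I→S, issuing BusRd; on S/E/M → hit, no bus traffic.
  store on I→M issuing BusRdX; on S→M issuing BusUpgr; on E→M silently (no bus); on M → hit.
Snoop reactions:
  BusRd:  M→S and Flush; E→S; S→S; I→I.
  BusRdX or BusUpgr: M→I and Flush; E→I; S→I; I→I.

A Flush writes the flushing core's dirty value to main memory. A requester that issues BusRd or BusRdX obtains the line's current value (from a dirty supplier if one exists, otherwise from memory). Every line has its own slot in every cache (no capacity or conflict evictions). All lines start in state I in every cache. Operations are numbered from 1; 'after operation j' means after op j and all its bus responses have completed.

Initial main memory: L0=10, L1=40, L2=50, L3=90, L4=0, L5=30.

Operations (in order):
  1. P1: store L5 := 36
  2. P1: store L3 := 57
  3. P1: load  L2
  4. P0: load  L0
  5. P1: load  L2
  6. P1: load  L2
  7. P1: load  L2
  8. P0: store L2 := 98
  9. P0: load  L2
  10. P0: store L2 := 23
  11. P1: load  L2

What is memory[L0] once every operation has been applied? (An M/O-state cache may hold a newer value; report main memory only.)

memory[L0] = 10

1. P1: store L5 := 36  bus=[BusRdX]  L5: P0=I P1=M  mem[L5]=30
2. P1: store L3 := 57  bus=[BusRdX]  L3: P0=I P1=M  mem[L3]=90
3. P1: load  L2  bus=[BusRd]  L2: P0=I P1=E  mem[L2]=50
4. P0: load  L0  bus=[BusRd]  L0: P0=E P1=I  mem[L0]=10
5. P1: load  L2  bus=[-]  L2: P0=I P1=E  mem[L2]=50
6. P1: load  L2  bus=[-]  L2: P0=I P1=E  mem[L2]=50
7. P1: load  L2  bus=[-]  L2: P0=I P1=E  mem[L2]=50
8. P0: store L2 := 98  bus=[BusRdX]  L2: P0=M P1=I  mem[L2]=50
9. P0: load  L2  bus=[-]  L2: P0=M P1=I  mem[L2]=50
10. P0: store L2 := 23  bus=[-]  L2: P0=M P1=I  mem[L2]=50
11. P1: load  L2  bus=[BusRd,Flush]  L2: P0=S P1=S  mem[L2]=23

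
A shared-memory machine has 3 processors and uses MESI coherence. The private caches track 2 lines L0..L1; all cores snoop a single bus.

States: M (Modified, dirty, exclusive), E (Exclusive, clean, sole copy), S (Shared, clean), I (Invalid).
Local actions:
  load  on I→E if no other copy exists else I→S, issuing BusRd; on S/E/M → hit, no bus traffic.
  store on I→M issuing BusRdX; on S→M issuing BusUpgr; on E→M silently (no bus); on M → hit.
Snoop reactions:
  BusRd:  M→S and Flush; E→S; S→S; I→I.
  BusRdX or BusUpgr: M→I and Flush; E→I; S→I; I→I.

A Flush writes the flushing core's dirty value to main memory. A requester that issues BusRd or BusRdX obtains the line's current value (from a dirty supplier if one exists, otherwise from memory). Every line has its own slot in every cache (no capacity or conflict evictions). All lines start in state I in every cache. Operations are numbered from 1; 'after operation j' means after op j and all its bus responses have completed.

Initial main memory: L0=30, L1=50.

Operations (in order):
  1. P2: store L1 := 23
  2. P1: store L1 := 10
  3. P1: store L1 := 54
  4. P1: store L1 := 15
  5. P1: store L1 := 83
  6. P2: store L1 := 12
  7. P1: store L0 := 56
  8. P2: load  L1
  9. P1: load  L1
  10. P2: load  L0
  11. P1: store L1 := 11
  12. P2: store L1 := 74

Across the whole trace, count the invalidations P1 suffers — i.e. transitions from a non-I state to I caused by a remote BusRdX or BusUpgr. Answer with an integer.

invalidations = 2

1. P2: store L1 := 23  bus=[BusRdX]  L1: P0=I P1=I P2=M  mem[L1]=50
2. P1: store L1 := 10  bus=[BusRdX,Flush]  L1: P0=I P1=M P2=I  mem[L1]=23
3. P1: store L1 := 54  bus=[-]  L1: P0=I P1=M P2=I  mem[L1]=23
4. P1: store L1 := 15  bus=[-]  L1: P0=I P1=M P2=I  mem[L1]=23
5. P1: store L1 := 83  bus=[-]  L1: P0=I P1=M P2=I  mem[L1]=23
6. P2: store L1 := 12  bus=[BusRdX,Flush]  L1: P0=I P1=I P2=M  mem[L1]=83
7. P1: store L0 := 56  bus=[BusRdX]  L0: P0=I P1=M P2=I  mem[L0]=30
8. P2: load  L1  bus=[-]  L1: P0=I P1=I P2=M  mem[L1]=83
9. P1: load  L1  bus=[BusRd,Flush]  L1: P0=I P1=S P2=S  mem[L1]=12
10. P2: load  L0  bus=[BusRd,Flush]  L0: P0=I P1=S P2=S  mem[L0]=56
11. P1: store L1 := 11  bus=[BusUpgr]  L1: P0=I P1=M P2=I  mem[L1]=12
12. P2: store L1 := 74  bus=[BusRdX,Flush]  L1: P0=I P1=I P2=M  mem[L1]=11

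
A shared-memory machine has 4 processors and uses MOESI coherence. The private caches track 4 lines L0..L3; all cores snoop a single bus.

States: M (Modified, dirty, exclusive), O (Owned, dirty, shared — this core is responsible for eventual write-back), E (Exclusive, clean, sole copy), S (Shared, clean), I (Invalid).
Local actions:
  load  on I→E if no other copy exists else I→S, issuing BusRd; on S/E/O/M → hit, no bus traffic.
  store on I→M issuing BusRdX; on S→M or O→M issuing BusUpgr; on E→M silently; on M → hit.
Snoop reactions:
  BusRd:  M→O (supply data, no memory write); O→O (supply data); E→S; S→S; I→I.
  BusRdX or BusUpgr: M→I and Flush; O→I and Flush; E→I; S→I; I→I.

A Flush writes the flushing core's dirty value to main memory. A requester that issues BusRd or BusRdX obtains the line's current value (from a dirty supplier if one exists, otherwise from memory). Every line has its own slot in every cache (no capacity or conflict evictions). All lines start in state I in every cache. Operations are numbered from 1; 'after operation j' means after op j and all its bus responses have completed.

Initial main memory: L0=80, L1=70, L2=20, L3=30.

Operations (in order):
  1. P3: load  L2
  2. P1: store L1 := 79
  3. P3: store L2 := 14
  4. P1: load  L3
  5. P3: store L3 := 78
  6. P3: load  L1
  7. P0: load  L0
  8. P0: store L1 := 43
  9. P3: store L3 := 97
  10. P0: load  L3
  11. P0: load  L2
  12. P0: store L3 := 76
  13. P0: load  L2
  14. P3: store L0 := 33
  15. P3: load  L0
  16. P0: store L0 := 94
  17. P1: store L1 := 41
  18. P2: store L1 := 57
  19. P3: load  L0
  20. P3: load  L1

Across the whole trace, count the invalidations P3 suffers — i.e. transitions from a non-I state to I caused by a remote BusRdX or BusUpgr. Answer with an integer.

invalidations = 3

step 1: P3: load  L2  ⟶  IIIE  (L2)  txn=BusRd  M[L2]=20
step 2: P1: store L1 := 79  ⟶  IMII  (L1)  txn=BusRdX  M[L1]=70
step 3: P3: store L2 := 14  ⟶  IIIM  (L2)  txn=∅  M[L2]=20
step 4: P1: load  L3  ⟶  IEII  (L3)  txn=BusRd  M[L3]=30
step 5: P3: store L3 := 78  ⟶  IIIM  (L3)  txn=BusRdX  M[L3]=30
step 6: P3: load  L1  ⟶  IOIS  (L1)  txn=BusRd  M[L1]=70
step 7: P0: load  L0  ⟶  EIII  (L0)  txn=BusRd  M[L0]=80
step 8: P0: store L1 := 43  ⟶  MIII  (L1)  txn=BusRdX+Flush  M[L1]=79
step 9: P3: store L3 := 97  ⟶  IIIM  (L3)  txn=∅  M[L3]=30
step 10: P0: load  L3  ⟶  SIIO  (L3)  txn=BusRd  M[L3]=30
step 11: P0: load  L2  ⟶  SIIO  (L2)  txn=BusRd  M[L2]=20
step 12: P0: store L3 := 76  ⟶  MIII  (L3)  txn=BusUpgr+Flush  M[L3]=97
step 13: P0: load  L2  ⟶  SIIO  (L2)  txn=∅  M[L2]=20
step 14: P3: store L0 := 33  ⟶  IIIM  (L0)  txn=BusRdX  M[L0]=80
step 15: P3: load  L0  ⟶  IIIM  (L0)  txn=∅  M[L0]=80
step 16: P0: store L0 := 94  ⟶  MIII  (L0)  txn=BusRdX+Flush  M[L0]=33
step 17: P1: store L1 := 41  ⟶  IMII  (L1)  txn=BusRdX+Flush  M[L1]=43
step 18: P2: store L1 := 57  ⟶  IIMI  (L1)  txn=BusRdX+Flush  M[L1]=41
step 19: P3: load  L0  ⟶  OIIS  (L0)  txn=BusRd  M[L0]=33
step 20: P3: load  L1  ⟶  IIOS  (L1)  txn=BusRd  M[L1]=41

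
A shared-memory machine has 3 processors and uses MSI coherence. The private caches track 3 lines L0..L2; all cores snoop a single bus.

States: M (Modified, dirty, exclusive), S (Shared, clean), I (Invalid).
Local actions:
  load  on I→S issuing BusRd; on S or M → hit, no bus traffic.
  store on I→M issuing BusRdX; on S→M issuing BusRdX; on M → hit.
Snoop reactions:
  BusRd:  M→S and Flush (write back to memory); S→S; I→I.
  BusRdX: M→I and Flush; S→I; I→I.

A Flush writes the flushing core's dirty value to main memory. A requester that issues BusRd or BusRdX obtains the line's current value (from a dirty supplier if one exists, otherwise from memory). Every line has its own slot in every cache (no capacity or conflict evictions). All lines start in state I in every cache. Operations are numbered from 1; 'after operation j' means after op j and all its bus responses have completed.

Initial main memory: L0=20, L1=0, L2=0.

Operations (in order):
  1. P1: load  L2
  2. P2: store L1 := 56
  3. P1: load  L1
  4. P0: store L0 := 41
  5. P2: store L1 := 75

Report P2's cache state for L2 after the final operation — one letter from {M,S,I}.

1. P1: load  L2  bus=[BusRd]  L2: P0=I P1=S P2=I  mem[L2]=0
2. P2: store L1 := 56  bus=[BusRdX]  L1: P0=I P1=I P2=M  mem[L1]=0
3. P1: load  L1  bus=[BusRd,Flush]  L1: P0=I P1=S P2=S  mem[L1]=56
4. P0: store L0 := 41  bus=[BusRdX]  L0: P0=M P1=I P2=I  mem[L0]=20
5. P2: store L1 := 75  bus=[BusRdX]  L1: P0=I P1=I P2=M  mem[L1]=56

state = I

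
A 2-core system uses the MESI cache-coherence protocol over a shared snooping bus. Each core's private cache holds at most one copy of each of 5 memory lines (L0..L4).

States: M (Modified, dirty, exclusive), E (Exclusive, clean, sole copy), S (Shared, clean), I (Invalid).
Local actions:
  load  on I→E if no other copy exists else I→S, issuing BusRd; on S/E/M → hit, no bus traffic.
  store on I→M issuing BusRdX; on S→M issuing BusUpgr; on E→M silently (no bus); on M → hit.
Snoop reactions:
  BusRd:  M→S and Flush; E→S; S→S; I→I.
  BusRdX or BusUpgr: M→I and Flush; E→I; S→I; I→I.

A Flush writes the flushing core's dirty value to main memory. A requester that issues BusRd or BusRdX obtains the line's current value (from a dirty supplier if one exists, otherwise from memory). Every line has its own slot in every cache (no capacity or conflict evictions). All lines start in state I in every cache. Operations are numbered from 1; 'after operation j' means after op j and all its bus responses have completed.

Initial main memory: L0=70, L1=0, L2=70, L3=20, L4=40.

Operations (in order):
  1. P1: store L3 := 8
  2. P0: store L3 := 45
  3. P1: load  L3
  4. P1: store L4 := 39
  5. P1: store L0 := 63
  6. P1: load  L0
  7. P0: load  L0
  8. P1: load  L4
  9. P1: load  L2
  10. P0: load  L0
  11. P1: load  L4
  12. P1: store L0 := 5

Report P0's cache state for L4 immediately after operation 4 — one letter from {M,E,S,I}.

step 1: P1: store L3 := 8  ⟶  IM  (L3)  txn=BusRdX  M[L3]=20
step 2: P0: store L3 := 45  ⟶  MI  (L3)  txn=BusRdX+Flush  M[L3]=8
step 3: P1: load  L3  ⟶  SS  (L3)  txn=BusRd+Flush  M[L3]=45
step 4: P1: store L4 := 39  ⟶  IM  (L4)  txn=BusRdX  M[L4]=40
step 5: P1: store L0 := 63  ⟶  IM  (L0)  txn=BusRdX  M[L0]=70
step 6: P1: load  L0  ⟶  IM  (L0)  txn=∅  M[L0]=70
step 7: P0: load  L0  ⟶  SS  (L0)  txn=BusRd+Flush  M[L0]=63
step 8: P1: load  L4  ⟶  IM  (L4)  txn=∅  M[L4]=40
step 9: P1: load  L2  ⟶  IE  (L2)  txn=BusRd  M[L2]=70
step 10: P0: load  L0  ⟶  SS  (L0)  txn=∅  M[L0]=63
step 11: P1: load  L4  ⟶  IM  (L4)  txn=∅  M[L4]=40
step 12: P1: store L0 := 5  ⟶  IM  (L0)  txn=BusUpgr  M[L0]=63

state = I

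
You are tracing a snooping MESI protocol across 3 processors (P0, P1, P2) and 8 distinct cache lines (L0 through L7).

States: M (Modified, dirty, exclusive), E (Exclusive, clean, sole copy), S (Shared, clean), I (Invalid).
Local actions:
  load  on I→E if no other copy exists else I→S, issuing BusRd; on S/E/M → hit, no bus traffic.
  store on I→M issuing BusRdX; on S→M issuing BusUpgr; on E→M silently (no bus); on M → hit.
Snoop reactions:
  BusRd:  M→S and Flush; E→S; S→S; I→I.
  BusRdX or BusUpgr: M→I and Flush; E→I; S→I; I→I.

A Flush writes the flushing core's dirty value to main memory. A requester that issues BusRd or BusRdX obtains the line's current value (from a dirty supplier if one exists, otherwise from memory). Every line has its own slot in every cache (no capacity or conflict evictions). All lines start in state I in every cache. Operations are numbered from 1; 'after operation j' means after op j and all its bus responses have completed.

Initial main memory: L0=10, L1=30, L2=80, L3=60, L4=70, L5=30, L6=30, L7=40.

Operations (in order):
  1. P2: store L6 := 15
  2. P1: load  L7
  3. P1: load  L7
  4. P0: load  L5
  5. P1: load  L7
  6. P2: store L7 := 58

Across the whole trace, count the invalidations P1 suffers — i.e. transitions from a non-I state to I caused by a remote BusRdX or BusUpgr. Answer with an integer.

[1] P2: store L6 := 15 | P0:I, P1:I, P2:M(15) | bus: BusRdX
[2] P1: load  L7 | P0:I, P1:E(40), P2:I | bus: BusRd
[3] P1: load  L7 | P0:I, P1:E(40), P2:I | bus: none
[4] P0: load  L5 | P0:E(30), P1:I, P2:I | bus: BusRd
[5] P1: load  L7 | P0:I, P1:E(40), P2:I | bus: none
[6] P2: store L7 := 58 | P0:I, P1:I, P2:M(58) | bus: BusRdX

invalidations = 1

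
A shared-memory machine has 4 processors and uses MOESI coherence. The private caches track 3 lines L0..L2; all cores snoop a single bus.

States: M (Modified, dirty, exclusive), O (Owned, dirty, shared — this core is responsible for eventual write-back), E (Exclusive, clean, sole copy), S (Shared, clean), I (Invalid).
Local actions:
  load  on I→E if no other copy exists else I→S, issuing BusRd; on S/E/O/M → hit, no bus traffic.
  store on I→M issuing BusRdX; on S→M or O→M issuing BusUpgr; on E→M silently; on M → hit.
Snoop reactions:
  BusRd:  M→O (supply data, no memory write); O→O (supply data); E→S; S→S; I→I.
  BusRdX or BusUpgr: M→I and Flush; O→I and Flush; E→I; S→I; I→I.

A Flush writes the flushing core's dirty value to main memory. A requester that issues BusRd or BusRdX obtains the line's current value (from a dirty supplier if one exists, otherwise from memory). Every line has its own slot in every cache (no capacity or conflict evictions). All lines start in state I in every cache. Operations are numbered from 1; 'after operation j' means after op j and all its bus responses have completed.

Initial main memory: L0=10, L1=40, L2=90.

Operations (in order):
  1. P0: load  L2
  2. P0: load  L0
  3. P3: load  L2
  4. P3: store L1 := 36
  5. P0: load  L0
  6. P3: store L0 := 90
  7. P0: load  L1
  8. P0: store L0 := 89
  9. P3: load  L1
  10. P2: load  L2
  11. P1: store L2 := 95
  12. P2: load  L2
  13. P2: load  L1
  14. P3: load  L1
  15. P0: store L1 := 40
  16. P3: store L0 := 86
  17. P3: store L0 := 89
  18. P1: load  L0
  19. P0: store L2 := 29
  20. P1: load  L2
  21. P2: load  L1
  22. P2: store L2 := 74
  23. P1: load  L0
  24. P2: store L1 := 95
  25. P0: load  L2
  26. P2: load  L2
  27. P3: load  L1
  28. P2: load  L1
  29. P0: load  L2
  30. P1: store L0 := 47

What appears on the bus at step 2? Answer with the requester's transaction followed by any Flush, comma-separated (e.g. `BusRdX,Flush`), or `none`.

bus = BusRd

[1] P0: load  L2 | P0:E(90), P1:I, P2:I, P3:I | bus: BusRd
[2] P0: load  L0 | P0:E(10), P1:I, P2:I, P3:I | bus: BusRd
[3] P3: load  L2 | P0:S(90), P1:I, P2:I, P3:S(90) | bus: BusRd
[4] P3: store L1 := 36 | P0:I, P1:I, P2:I, P3:M(36) | bus: BusRdX
[5] P0: load  L0 | P0:E(10), P1:I, P2:I, P3:I | bus: none
[6] P3: store L0 := 90 | P0:I, P1:I, P2:I, P3:M(90) | bus: BusRdX
[7] P0: load  L1 | P0:S(36), P1:I, P2:I, P3:O(36) | bus: BusRd
[8] P0: store L0 := 89 | P0:M(89), P1:I, P2:I, P3:I | bus: BusRdX,Flush
[9] P3: load  L1 | P0:S(36), P1:I, P2:I, P3:O(36) | bus: none
[10] P2: load  L2 | P0:S(90), P1:I, P2:S(90), P3:S(90) | bus: BusRd
[11] P1: store L2 := 95 | P0:I, P1:M(95), P2:I, P3:I | bus: BusRdX
[12] P2: load  L2 | P0:I, P1:O(95), P2:S(95), P3:I | bus: BusRd
[13] P2: load  L1 | P0:S(36), P1:I, P2:S(36), P3:O(36) | bus: BusRd
[14] P3: load  L1 | P0:S(36), P1:I, P2:S(36), P3:O(36) | bus: none
[15] P0: store L1 := 40 | P0:M(40), P1:I, P2:I, P3:I | bus: BusUpgr,Flush
[16] P3: store L0 := 86 | P0:I, P1:I, P2:I, P3:M(86) | bus: BusRdX,Flush
[17] P3: store L0 := 89 | P0:I, P1:I, P2:I, P3:M(89) | bus: none
[18] P1: load  L0 | P0:I, P1:S(89), P2:I, P3:O(89) | bus: BusRd
[19] P0: store L2 := 29 | P0:M(29), P1:I, P2:I, P3:I | bus: BusRdX,Flush
[20] P1: load  L2 | P0:O(29), P1:S(29), P2:I, P3:I | bus: BusRd
[21] P2: load  L1 | P0:O(40), P1:I, P2:S(40), P3:I | bus: BusRd
[22] P2: store L2 := 74 | P0:I, P1:I, P2:M(74), P3:I | bus: BusRdX,Flush
[23] P1: load  L0 | P0:I, P1:S(89), P2:I, P3:O(89) | bus: none
[24] P2: store L1 := 95 | P0:I, P1:I, P2:M(95), P3:I | bus: BusUpgr,Flush
[25] P0: load  L2 | P0:S(74), P1:I, P2:O(74), P3:I | bus: BusRd
[26] P2: load  L2 | P0:S(74), P1:I, P2:O(74), P3:I | bus: none
[27] P3: load  L1 | P0:I, P1:I, P2:O(95), P3:S(95) | bus: BusRd
[28] P2: load  L1 | P0:I, P1:I, P2:O(95), P3:S(95) | bus: none
[29] P0: load  L2 | P0:S(74), P1:I, P2:O(74), P3:I | bus: none
[30] P1: store L0 := 47 | P0:I, P1:M(47), P2:I, P3:I | bus: BusUpgr,Flush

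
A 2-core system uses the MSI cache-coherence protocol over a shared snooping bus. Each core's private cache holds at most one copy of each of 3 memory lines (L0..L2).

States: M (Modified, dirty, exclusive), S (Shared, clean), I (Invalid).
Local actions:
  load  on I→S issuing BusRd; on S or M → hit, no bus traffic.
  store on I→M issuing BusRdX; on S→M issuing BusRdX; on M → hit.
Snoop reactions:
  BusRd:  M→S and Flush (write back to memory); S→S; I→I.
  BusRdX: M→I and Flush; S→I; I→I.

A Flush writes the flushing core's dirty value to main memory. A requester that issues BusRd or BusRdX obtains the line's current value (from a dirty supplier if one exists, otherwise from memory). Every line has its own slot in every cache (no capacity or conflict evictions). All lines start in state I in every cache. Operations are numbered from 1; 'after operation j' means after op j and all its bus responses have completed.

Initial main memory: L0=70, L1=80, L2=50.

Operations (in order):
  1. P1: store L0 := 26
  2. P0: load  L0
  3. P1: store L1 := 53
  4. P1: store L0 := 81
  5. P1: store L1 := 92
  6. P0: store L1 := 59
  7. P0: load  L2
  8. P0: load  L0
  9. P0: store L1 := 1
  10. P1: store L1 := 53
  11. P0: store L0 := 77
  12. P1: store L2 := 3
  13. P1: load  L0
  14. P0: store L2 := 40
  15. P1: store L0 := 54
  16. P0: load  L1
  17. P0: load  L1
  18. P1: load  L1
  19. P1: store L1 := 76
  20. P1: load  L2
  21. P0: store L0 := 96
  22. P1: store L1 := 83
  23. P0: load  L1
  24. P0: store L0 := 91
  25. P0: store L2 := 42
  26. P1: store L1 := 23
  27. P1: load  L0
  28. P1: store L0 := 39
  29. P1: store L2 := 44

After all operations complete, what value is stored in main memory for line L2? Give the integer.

memory[L2] = 42

  op1 P1: store L0 := 26 → I/M on L0; bus BusRdX; mem=70
  op2 P0: load  L0 → S/S on L0; bus BusRd Flush; mem=26
  op3 P1: store L1 := 53 → I/M on L1; bus BusRdX; mem=80
  op4 P1: store L0 := 81 → I/M on L0; bus BusRdX; mem=26
  op5 P1: store L1 := 92 → I/M on L1; bus (none); mem=80
  op6 P0: store L1 := 59 → M/I on L1; bus BusRdX Flush; mem=92
  op7 P0: load  L2 → S/I on L2; bus BusRd; mem=50
  op8 P0: load  L0 → S/S on L0; bus BusRd Flush; mem=81
  op9 P0: store L1 := 1 → M/I on L1; bus (none); mem=92
  op10 P1: store L1 := 53 → I/M on L1; bus BusRdX Flush; mem=1
  op11 P0: store L0 := 77 → M/I on L0; bus BusRdX; mem=81
  op12 P1: store L2 := 3 → I/M on L2; bus BusRdX; mem=50
  op13 P1: load  L0 → S/S on L0; bus BusRd Flush; mem=77
  op14 P0: store L2 := 40 → M/I on L2; bus BusRdX Flush; mem=3
  op15 P1: store L0 := 54 → I/M on L0; bus BusRdX; mem=77
  op16 P0: load  L1 → S/S on L1; bus BusRd Flush; mem=53
  op17 P0: load  L1 → S/S on L1; bus (none); mem=53
  op18 P1: load  L1 → S/S on L1; bus (none); mem=53
  op19 P1: store L1 := 76 → I/M on L1; bus BusRdX; mem=53
  op20 P1: load  L2 → S/S on L2; bus BusRd Flush; mem=40
  op21 P0: store L0 := 96 → M/I on L0; bus BusRdX Flush; mem=54
  op22 P1: store L1 := 83 → I/M on L1; bus (none); mem=53
  op23 P0: load  L1 → S/S on L1; bus BusRd Flush; mem=83
  op24 P0: store L0 := 91 → M/I on L0; bus (none); mem=54
  op25 P0: store L2 := 42 → M/I on L2; bus BusRdX; mem=40
  op26 P1: store L1 := 23 → I/M on L1; bus BusRdX; mem=83
  op27 P1: load  L0 → S/S on L0; bus BusRd Flush; mem=91
  op28 P1: store L0 := 39 → I/M on L0; bus BusRdX; mem=91
  op29 P1: store L2 := 44 → I/M on L2; bus BusRdX Flush; mem=42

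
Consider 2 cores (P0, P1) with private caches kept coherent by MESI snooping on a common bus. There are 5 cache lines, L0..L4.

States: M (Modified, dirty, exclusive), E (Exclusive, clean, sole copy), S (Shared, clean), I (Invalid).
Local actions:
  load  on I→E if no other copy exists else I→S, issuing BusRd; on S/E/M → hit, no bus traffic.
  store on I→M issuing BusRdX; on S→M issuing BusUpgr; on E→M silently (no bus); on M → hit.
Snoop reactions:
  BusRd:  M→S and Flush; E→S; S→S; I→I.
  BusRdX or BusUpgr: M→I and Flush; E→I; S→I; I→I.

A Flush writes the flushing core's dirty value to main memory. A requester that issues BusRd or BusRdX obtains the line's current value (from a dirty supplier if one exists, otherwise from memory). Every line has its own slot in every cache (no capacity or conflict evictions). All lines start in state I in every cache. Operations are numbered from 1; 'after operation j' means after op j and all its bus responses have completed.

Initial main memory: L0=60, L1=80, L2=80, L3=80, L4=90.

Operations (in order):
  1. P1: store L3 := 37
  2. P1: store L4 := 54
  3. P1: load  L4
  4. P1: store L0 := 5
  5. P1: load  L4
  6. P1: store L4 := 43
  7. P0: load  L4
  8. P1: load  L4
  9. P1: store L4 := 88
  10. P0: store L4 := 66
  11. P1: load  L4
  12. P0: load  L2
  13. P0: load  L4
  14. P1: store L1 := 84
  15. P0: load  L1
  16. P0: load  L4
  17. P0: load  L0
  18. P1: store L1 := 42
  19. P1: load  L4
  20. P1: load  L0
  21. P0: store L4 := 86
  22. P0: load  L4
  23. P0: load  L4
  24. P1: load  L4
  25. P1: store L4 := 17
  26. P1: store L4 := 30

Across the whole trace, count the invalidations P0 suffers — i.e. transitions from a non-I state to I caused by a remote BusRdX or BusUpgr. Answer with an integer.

  op1 P1: store L3 := 37 → I/M on L3; bus BusRdX; mem=80
  op2 P1: store L4 := 54 → I/M on L4; bus BusRdX; mem=90
  op3 P1: load  L4 → I/M on L4; bus (none); mem=90
  op4 P1: store L0 := 5 → I/M on L0; bus BusRdX; mem=60
  op5 P1: load  L4 → I/M on L4; bus (none); mem=90
  op6 P1: store L4 := 43 → I/M on L4; bus (none); mem=90
  op7 P0: load  L4 → S/S on L4; bus BusRd Flush; mem=43
  op8 P1: load  L4 → S/S on L4; bus (none); mem=43
  op9 P1: store L4 := 88 → I/M on L4; bus BusUpgr; mem=43
  op10 P0: store L4 := 66 → M/I on L4; bus BusRdX Flush; mem=88
  op11 P1: load  L4 → S/S on L4; bus BusRd Flush; mem=66
  op12 P0: load  L2 → E/I on L2; bus BusRd; mem=80
  op13 P0: load  L4 → S/S on L4; bus (none); mem=66
  op14 P1: store L1 := 84 → I/M on L1; bus BusRdX; mem=80
  op15 P0: load  L1 → S/S on L1; bus BusRd Flush; mem=84
  op16 P0: load  L4 → S/S on L4; bus (none); mem=66
  op17 P0: load  L0 → S/S on L0; bus BusRd Flush; mem=5
  op18 P1: store L1 := 42 → I/M on L1; bus BusUpgr; mem=84
  op19 P1: load  L4 → S/S on L4; bus (none); mem=66
  op20 P1: load  L0 → S/S on L0; bus (none); mem=5
  op21 P0: store L4 := 86 → M/I on L4; bus BusUpgr; mem=66
  op22 P0: load  L4 → M/I on L4; bus (none); mem=66
  op23 P0: load  L4 → M/I on L4; bus (none); mem=66
  op24 P1: load  L4 → S/S on L4; bus BusRd Flush; mem=86
  op25 P1: store L4 := 17 → I/M on L4; bus BusUpgr; mem=86
  op26 P1: store L4 := 30 → I/M on L4; bus (none); mem=86

invalidations = 3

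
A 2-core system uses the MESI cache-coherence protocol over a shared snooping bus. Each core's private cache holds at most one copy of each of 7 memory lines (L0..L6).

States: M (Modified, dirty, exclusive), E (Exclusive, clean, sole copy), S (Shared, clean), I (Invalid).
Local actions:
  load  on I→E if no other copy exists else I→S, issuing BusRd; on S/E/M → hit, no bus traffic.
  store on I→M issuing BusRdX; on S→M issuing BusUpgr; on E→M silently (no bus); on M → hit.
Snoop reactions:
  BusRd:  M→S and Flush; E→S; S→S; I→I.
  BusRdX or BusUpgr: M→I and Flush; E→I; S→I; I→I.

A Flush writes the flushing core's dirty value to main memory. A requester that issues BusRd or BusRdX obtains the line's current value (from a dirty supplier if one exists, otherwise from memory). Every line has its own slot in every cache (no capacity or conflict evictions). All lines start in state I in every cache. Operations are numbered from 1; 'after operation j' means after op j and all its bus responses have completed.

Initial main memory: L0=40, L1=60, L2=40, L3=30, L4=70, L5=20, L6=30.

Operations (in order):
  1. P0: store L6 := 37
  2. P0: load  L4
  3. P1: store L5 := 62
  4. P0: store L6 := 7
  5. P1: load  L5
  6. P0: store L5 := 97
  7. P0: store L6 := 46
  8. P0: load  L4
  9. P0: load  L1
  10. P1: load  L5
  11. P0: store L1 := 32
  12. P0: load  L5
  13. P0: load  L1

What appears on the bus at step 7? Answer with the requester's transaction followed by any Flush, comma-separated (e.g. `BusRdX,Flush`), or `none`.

bus = none

[1] P0: store L6 := 37 | P0:M(37), P1:I | bus: BusRdX
[2] P0: load  L4 | P0:E(70), P1:I | bus: BusRd
[3] P1: store L5 := 62 | P0:I, P1:M(62) | bus: BusRdX
[4] P0: store L6 := 7 | P0:M(7), P1:I | bus: none
[5] P1: load  L5 | P0:I, P1:M(62) | bus: none
[6] P0: store L5 := 97 | P0:M(97), P1:I | bus: BusRdX,Flush
[7] P0: store L6 := 46 | P0:M(46), P1:I | bus: none
[8] P0: load  L4 | P0:E(70), P1:I | bus: none
[9] P0: load  L1 | P0:E(60), P1:I | bus: BusRd
[10] P1: load  L5 | P0:S(97), P1:S(97) | bus: BusRd,Flush
[11] P0: store L1 := 32 | P0:M(32), P1:I | bus: none
[12] P0: load  L5 | P0:S(97), P1:S(97) | bus: none
[13] P0: load  L1 | P0:M(32), P1:I | bus: none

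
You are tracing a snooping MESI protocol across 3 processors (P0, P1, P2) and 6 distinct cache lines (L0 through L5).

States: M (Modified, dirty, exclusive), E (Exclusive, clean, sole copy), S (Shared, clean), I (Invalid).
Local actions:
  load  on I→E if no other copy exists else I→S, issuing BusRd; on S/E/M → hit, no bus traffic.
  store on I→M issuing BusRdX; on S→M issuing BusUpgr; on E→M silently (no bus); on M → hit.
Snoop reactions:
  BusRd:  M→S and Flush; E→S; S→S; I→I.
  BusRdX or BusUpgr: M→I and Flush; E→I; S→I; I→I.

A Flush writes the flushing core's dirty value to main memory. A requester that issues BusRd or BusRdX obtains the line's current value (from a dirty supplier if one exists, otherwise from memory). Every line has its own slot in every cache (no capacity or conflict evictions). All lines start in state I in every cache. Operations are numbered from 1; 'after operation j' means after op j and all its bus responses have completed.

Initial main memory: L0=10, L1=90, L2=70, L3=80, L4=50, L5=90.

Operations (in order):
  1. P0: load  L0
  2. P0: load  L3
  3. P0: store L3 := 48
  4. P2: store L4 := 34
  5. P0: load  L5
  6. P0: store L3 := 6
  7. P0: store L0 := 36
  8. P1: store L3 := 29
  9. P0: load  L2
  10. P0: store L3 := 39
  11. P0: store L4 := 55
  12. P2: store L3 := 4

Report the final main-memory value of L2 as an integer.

memory[L2] = 70

[1] P0: load  L0 | P0:E(10), P1:I, P2:I | bus: BusRd
[2] P0: load  L3 | P0:E(80), P1:I, P2:I | bus: BusRd
[3] P0: store L3 := 48 | P0:M(48), P1:I, P2:I | bus: none
[4] P2: store L4 := 34 | P0:I, P1:I, P2:M(34) | bus: BusRdX
[5] P0: load  L5 | P0:E(90), P1:I, P2:I | bus: BusRd
[6] P0: store L3 := 6 | P0:M(6), P1:I, P2:I | bus: none
[7] P0: store L0 := 36 | P0:M(36), P1:I, P2:I | bus: none
[8] P1: store L3 := 29 | P0:I, P1:M(29), P2:I | bus: BusRdX,Flush
[9] P0: load  L2 | P0:E(70), P1:I, P2:I | bus: BusRd
[10] P0: store L3 := 39 | P0:M(39), P1:I, P2:I | bus: BusRdX,Flush
[11] P0: store L4 := 55 | P0:M(55), P1:I, P2:I | bus: BusRdX,Flush
[12] P2: store L3 := 4 | P0:I, P1:I, P2:M(4) | bus: BusRdX,Flush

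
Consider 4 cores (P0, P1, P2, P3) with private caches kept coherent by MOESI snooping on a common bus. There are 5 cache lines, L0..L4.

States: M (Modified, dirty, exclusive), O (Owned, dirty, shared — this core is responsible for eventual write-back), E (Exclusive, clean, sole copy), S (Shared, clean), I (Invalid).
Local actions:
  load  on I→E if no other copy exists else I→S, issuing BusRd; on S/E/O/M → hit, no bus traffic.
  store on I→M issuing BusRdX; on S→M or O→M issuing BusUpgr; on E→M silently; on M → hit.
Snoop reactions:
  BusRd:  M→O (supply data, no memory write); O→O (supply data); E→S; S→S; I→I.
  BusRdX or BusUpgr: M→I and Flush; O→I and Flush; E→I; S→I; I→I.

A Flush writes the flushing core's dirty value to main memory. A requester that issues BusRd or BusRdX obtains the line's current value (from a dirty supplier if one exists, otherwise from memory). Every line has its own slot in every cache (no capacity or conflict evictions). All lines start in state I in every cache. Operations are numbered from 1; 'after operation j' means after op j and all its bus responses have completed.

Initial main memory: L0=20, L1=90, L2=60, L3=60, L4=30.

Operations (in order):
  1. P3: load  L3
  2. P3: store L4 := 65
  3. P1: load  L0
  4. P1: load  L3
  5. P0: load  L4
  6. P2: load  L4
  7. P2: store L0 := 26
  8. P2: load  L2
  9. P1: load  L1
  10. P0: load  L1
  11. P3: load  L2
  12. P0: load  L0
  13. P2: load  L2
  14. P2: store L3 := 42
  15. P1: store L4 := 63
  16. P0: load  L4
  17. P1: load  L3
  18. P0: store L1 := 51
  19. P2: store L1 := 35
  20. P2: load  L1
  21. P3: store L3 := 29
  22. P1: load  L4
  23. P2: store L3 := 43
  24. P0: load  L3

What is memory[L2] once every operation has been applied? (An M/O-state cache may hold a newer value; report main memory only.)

memory[L2] = 60

  op1 P3: load  L3 → I/I/I/E on L3; bus BusRd; mem=60
  op2 P3: store L4 := 65 → I/I/I/M on L4; bus BusRdX; mem=30
  op3 P1: load  L0 → I/E/I/I on L0; bus BusRd; mem=20
  op4 P1: load  L3 → I/S/I/S on L3; bus BusRd; mem=60
  op5 P0: load  L4 → S/I/I/O on L4; bus BusRd; mem=30
  op6 P2: load  L4 → S/I/S/O on L4; bus BusRd; mem=30
  op7 P2: store L0 := 26 → I/I/M/I on L0; bus BusRdX; mem=20
  op8 P2: load  L2 → I/I/E/I on L2; bus BusRd; mem=60
  op9 P1: load  L1 → I/E/I/I on L1; bus BusRd; mem=90
  op10 P0: load  L1 → S/S/I/I on L1; bus BusRd; mem=90
  op11 P3: load  L2 → I/I/S/S on L2; bus BusRd; mem=60
  op12 P0: load  L0 → S/I/O/I on L0; bus BusRd; mem=20
  op13 P2: load  L2 → I/I/S/S on L2; bus (none); mem=60
  op14 P2: store L3 := 42 → I/I/M/I on L3; bus BusRdX; mem=60
  op15 P1: store L4 := 63 → I/M/I/I on L4; bus BusRdX Flush; mem=65
  op16 P0: load  L4 → S/O/I/I on L4; bus BusRd; mem=65
  op17 P1: load  L3 → I/S/O/I on L3; bus BusRd; mem=60
  op18 P0: store L1 := 51 → M/I/I/I on L1; bus BusUpgr; mem=90
  op19 P2: store L1 := 35 → I/I/M/I on L1; bus BusRdX Flush; mem=51
  op20 P2: load  L1 → I/I/M/I on L1; bus (none); mem=51
  op21 P3: store L3 := 29 → I/I/I/M on L3; bus BusRdX Flush; mem=42
  op22 P1: load  L4 → S/O/I/I on L4; bus (none); mem=65
  op23 P2: store L3 := 43 → I/I/M/I on L3; bus BusRdX Flush; mem=29
  op24 P0: load  L3 → S/I/O/I on L3; bus BusRd; mem=29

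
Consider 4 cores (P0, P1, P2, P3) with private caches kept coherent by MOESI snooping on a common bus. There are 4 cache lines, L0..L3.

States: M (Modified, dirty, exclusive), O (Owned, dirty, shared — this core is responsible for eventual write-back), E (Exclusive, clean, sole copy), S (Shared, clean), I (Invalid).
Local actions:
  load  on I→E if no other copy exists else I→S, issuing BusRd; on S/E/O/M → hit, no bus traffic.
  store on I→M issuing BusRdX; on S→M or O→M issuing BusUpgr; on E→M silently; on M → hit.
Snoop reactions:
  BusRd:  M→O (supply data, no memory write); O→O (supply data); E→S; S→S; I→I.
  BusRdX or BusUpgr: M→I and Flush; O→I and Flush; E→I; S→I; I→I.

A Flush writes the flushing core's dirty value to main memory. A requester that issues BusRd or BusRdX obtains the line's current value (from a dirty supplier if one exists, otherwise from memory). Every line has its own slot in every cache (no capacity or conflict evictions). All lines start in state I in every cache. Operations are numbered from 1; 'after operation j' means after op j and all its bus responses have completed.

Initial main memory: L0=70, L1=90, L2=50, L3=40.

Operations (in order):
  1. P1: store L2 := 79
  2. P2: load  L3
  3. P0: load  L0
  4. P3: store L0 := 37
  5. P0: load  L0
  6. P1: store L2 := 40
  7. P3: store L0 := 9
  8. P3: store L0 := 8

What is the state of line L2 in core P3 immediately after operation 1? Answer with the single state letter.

[1] P1: store L2 := 79 | P0:I, P1:M(79), P2:I, P3:I | bus: BusRdX
[2] P2: load  L3 | P0:I, P1:I, P2:E(40), P3:I | bus: BusRd
[3] P0: load  L0 | P0:E(70), P1:I, P2:I, P3:I | bus: BusRd
[4] P3: store L0 := 37 | P0:I, P1:I, P2:I, P3:M(37) | bus: BusRdX
[5] P0: load  L0 | P0:S(37), P1:I, P2:I, P3:O(37) | bus: BusRd
[6] P1: store L2 := 40 | P0:I, P1:M(40), P2:I, P3:I | bus: none
[7] P3: store L0 := 9 | P0:I, P1:I, P2:I, P3:M(9) | bus: BusUpgr
[8] P3: store L0 := 8 | P0:I, P1:I, P2:I, P3:M(8) | bus: none

state = I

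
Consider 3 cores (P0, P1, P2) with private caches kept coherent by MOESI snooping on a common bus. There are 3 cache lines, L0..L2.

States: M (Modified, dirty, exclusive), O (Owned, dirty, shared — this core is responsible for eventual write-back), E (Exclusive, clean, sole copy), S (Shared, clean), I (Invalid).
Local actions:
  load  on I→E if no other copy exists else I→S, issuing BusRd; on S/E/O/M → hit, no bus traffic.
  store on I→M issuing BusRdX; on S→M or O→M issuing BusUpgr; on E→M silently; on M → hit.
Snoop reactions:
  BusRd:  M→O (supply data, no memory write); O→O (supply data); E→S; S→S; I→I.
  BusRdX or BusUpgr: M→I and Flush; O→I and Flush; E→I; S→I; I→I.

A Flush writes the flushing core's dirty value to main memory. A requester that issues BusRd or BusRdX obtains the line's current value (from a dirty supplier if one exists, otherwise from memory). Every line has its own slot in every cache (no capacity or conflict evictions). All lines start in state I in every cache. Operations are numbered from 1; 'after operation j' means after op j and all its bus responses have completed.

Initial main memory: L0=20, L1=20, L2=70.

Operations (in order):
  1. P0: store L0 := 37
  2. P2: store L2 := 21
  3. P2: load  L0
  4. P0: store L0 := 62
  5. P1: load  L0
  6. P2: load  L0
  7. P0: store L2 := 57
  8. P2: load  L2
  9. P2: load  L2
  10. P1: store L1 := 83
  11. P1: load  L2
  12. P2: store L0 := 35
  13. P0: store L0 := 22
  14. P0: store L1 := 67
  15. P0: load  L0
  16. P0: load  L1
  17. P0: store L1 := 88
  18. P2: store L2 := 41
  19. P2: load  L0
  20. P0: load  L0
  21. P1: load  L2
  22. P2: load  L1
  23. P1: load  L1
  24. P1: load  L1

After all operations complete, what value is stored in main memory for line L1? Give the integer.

1. P0: store L0 := 37  bus=[BusRdX]  L0: P0=M P1=I P2=I  mem[L0]=20
2. P2: store L2 := 21  bus=[BusRdX]  L2: P0=I P1=I P2=M  mem[L2]=70
3. P2: load  L0  bus=[BusRd]  L0: P0=O P1=I P2=S  mem[L0]=20
4. P0: store L0 := 62  bus=[BusUpgr]  L0: P0=M P1=I P2=I  mem[L0]=20
5. P1: load  L0  bus=[BusRd]  L0: P0=O P1=S P2=I  mem[L0]=20
6. P2: load  L0  bus=[BusRd]  L0: P0=O P1=S P2=S  mem[L0]=20
7. P0: store L2 := 57  bus=[BusRdX,Flush]  L2: P0=M P1=I P2=I  mem[L2]=21
8. P2: load  L2  bus=[BusRd]  L2: P0=O P1=I P2=S  mem[L2]=21
9. P2: load  L2  bus=[-]  L2: P0=O P1=I P2=S  mem[L2]=21
10. P1: store L1 := 83  bus=[BusRdX]  L1: P0=I P1=M P2=I  mem[L1]=20
11. P1: load  L2  bus=[BusRd]  L2: P0=O P1=S P2=S  mem[L2]=21
12. P2: store L0 := 35  bus=[BusUpgr,Flush]  L0: P0=I P1=I P2=M  mem[L0]=62
13. P0: store L0 := 22  bus=[BusRdX,Flush]  L0: P0=M P1=I P2=I  mem[L0]=35
14. P0: store L1 := 67  bus=[BusRdX,Flush]  L1: P0=M P1=I P2=I  mem[L1]=83
15. P0: load  L0  bus=[-]  L0: P0=M P1=I P2=I  mem[L0]=35
16. P0: load  L1  bus=[-]  L1: P0=M P1=I P2=I  mem[L1]=83
17. P0: store L1 := 88  bus=[-]  L1: P0=M P1=I P2=I  mem[L1]=83
18. P2: store L2 := 41  bus=[BusUpgr,Flush]  L2: P0=I P1=I P2=M  mem[L2]=57
19. P2: load  L0  bus=[BusRd]  L0: P0=O P1=I P2=S  mem[L0]=35
20. P0: load  L0  bus=[-]  L0: P0=O P1=I P2=S  mem[L0]=35
21. P1: load  L2  bus=[BusRd]  L2: P0=I P1=S P2=O  mem[L2]=57
22. P2: load  L1  bus=[BusRd]  L1: P0=O P1=I P2=S  mem[L1]=83
23. P1: load  L1  bus=[BusRd]  L1: P0=O P1=S P2=S  mem[L1]=83
24. P1: load  L1  bus=[-]  L1: P0=O P1=S P2=S  mem[L1]=83

memory[L1] = 83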